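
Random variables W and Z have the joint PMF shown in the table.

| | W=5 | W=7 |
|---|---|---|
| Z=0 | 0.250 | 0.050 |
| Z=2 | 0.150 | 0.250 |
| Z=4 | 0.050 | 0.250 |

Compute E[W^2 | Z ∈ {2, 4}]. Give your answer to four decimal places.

42.1429

P(Z ∈ {2, 4}) = 0.700.
Σ W^2·P over the event = 25·(0.150) + 25·(0.050) + 49·(0.250) + 49·(0.250) = 29.500.
E[W^2 | Z ∈ {2, 4}] = (29.500) / (0.700) = 42.1429.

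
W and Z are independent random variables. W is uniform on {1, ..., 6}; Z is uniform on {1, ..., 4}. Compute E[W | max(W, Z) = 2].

5/3

P(max(W, Z) = 2) = 1/8.
Summing W·P(x,y) over outcomes with max(W, Z) = 2 gives 5/24.
E[W | max(W, Z) = 2] = (5/24) / (1/8) = 5/3.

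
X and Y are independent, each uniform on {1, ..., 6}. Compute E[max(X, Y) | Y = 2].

Outcomes with Y = 2: (1,2), (2,2), (3,2), (4,2), (5,2), (6,2), each with probability 1/36.
E[max(X, Y) | Y = 2] = (2 + 2 + 3 + 4 + 5 + 6) / 6 = 11/3.

11/3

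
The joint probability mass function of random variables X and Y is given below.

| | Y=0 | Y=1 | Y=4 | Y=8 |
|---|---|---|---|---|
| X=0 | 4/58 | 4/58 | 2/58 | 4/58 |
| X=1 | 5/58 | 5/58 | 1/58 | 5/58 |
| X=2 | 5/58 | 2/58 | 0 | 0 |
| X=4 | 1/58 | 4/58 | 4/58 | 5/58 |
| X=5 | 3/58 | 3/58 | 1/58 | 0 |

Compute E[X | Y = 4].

11/4

P(Y = 4) = 4/29.
Σ X·P over the event = 0·(2/58) + 1·(1/58) + 4·(4/58) + 5·(1/58) = 11/29.
E[X | Y = 4] = (11/29) / (4/29) = 11/4.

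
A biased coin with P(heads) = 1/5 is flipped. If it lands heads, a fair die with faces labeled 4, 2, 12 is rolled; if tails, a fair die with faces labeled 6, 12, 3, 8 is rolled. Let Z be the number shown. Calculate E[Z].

7

E[Z | heads] = (4+2+12)/3 = 6.
E[Z | tails] = (6+12+3+8)/4 = 29/4.
By the law of total expectation,
E[Z] = (1/5)·(6) + (4/5)·(29/4) = 7.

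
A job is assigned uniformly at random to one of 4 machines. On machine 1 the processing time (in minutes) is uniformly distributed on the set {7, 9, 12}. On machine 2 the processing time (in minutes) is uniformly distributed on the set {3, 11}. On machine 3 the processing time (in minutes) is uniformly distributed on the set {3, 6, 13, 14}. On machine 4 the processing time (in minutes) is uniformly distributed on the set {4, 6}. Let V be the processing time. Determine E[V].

91/12

E[V | machine 1] = (7+9+12)/3 = 28/3.
E[V | machine 2] = (3+11)/2 = 7.
E[V | machine 3] = (3+6+13+14)/4 = 9.
E[V | machine 4] = (4+6)/2 = 5.
By the law of total expectation,
E[V] = (1/4)·(28/3) + (1/4)·(7) + (1/4)·(9) + (1/4)·(5) = 91/12.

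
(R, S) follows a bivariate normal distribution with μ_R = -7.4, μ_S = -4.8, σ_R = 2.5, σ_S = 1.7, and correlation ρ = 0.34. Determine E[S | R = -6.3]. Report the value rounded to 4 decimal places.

-4.5457

E[S | R=x] = μ_S + ρ(σ_S/σ_R)(x − μ_R) for jointly normal variables.
E[S | R=-6.3] = -4.8 + (0.34)·(1.7/2.5)·(-6.3 − (-7.4)) = -4.8 + (0.2312)·(1.1) = -4.5457.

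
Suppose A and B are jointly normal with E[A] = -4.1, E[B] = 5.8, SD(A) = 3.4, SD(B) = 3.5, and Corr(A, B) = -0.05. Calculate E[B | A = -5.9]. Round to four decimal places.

5.8926

The regression of B on A has slope ρ·σ_B/σ_A and passes through (μ_A, μ_B).
E[B | A=-5.9] = 5.8 + (-0.05)·(3.5/3.4)·(-5.9 − (-4.1)) = 5.8 + (-0.051471)·(-1.8) = 5.8926.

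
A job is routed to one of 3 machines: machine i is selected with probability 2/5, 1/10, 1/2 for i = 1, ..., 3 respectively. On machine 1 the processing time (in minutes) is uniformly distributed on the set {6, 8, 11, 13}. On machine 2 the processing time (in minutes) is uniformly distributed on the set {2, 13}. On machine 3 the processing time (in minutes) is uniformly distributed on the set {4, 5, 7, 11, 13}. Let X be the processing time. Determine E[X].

E[X | machine 1] = (6+8+11+13)/4 = 19/2.
E[X | machine 2] = (2+13)/2 = 15/2.
E[X | machine 3] = (4+5+7+11+13)/5 = 8.
By the law of total expectation,
E[X] = (2/5)·(19/2) + (1/10)·(15/2) + (1/2)·(8) = 171/20.

171/20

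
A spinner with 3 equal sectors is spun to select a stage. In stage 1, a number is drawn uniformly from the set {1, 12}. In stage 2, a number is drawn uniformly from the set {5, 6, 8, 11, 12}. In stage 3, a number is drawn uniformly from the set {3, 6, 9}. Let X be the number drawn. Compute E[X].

E[X | stage 1] = (1+12)/2 = 13/2.
E[X | stage 2] = (5+6+8+11+12)/5 = 42/5.
E[X | stage 3] = (3+6+9)/3 = 6.
E[X] = (1/3)·(13/2) + (1/3)·(42/5) + (1/3)·(6) = 209/30.

209/30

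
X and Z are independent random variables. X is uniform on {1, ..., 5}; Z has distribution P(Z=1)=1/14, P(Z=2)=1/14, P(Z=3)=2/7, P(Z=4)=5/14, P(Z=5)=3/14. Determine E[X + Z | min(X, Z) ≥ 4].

71/8

P(min(X, Z) ≥ 4) = 8/35.
Summing (X+Z)·P(x,y) over outcomes with min(X, Z) ≥ 4 gives 71/35.
E[X + Z | min(X, Z) ≥ 4] = (71/35) / (8/35) = 71/8.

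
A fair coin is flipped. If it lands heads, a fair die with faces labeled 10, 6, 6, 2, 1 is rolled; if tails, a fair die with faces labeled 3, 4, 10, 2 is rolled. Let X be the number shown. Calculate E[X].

E[X | heads] = (10+6+6+2+1)/5 = 5.
E[X | tails] = (3+4+10+2)/4 = 19/4.
E[X] = (1/2)·(5) + (1/2)·(19/4) = 39/8.

39/8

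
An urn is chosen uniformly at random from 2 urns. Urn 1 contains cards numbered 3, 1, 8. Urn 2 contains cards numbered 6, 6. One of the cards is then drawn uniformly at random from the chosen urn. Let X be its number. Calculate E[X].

5

E[X | urn 1] = (3+1+8)/3 = 4.
E[X | urn 2] = (6+6)/2 = 6.
By the law of total expectation,
E[X] = (1/2)·(4) + (1/2)·(6) = 5.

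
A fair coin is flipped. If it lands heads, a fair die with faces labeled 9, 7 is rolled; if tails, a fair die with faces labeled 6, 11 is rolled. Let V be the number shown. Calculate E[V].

33/4

E[V | heads] = (9+7)/2 = 8.
E[V | tails] = (6+11)/2 = 17/2.
E[V] = (1/2)·(8) + (1/2)·(17/2) = 33/4.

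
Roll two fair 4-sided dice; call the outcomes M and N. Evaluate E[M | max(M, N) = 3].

Outcomes with max(M, N) = 3: (1,3), (2,3), (3,1), (3,2), (3,3), each with probability 1/16.
E[M | max(M, N) = 3] = (1 + 2 + 3 + 3 + 3) / 5 = 12/5.

12/5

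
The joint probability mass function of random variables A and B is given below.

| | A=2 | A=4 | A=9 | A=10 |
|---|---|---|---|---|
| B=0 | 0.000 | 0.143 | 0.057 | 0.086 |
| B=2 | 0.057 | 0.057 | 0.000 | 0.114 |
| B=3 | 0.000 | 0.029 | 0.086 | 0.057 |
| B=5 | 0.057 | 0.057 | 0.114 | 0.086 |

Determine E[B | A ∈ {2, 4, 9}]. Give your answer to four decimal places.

2.6073

P(A ∈ {2, 4, 9}) = 0.657.
Summing B·P(A=x,B=y) over the conditioning event gives 1.713.
E[B | A ∈ {2, 4, 9}] = (1.713) / (0.657) = 2.6073.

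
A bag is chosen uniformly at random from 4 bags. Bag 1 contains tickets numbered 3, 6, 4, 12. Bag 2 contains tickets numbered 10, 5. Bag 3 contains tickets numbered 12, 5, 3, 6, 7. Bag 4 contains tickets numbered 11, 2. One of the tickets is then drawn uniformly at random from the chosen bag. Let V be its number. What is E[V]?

E[V | bag 1] = (3+6+4+12)/4 = 25/4.
E[V | bag 2] = (10+5)/2 = 15/2.
E[V | bag 3] = (12+5+3+6+7)/5 = 33/5.
E[V | bag 4] = (11+2)/2 = 13/2.
E[V] = (1/4)·(25/4) + (1/4)·(15/2) + (1/4)·(33/5) + (1/4)·(13/2) = 537/80.

537/80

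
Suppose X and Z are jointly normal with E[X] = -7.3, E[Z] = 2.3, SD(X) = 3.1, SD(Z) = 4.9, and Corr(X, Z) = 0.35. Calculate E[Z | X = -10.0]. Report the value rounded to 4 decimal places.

0.8063

E[Z | X=x] = μ_Z + ρ(σ_Z/σ_X)(x − μ_X) for jointly normal variables.
E[Z | X=-10.0] = 2.3 + (0.35)·(4.9/3.1)·(-10.0 − (-7.3)) = 2.3 + (0.55323)·(-2.7) = 0.8063.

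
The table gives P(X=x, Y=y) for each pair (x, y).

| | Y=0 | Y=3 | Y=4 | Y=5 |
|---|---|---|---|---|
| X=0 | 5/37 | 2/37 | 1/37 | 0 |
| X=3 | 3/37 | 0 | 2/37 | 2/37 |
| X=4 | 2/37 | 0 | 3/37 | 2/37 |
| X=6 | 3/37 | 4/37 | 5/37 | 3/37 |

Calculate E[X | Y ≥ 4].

40/9

P(Y ≥ 4) = 18/37.
Summing X·P(X=x,Y=y) over the conditioning event gives 80/37.
E[X | Y ≥ 4] = (80/37) / (18/37) = 40/9.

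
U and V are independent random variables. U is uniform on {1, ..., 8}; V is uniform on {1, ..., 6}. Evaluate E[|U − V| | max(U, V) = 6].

P(max(U, V) = 6) = 11/48.
Summing |U−V|·P(x,y) over outcomes with max(U, V) = 6 gives 5/8.
E[|U − V| | max(U, V) = 6] = (5/8) / (11/48) = 30/11.

30/11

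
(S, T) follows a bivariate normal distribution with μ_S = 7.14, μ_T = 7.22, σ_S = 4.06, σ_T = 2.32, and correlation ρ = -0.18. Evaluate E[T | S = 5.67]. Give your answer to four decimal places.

The regression of T on S has slope ρ·σ_T/σ_S and passes through (μ_S, μ_T).
E[T | S=5.67] = 7.22 + (-0.18)·(2.32/4.06)·(5.67 − (7.14)) = 7.22 + (-0.10286)·(-1.47) = 7.3712.

7.3712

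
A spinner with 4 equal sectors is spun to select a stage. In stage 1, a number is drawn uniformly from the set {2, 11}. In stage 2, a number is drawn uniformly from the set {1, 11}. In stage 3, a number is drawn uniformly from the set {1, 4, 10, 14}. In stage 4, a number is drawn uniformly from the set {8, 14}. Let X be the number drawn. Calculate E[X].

123/16

E[X | stage 1] = (2+11)/2 = 13/2.
E[X | stage 2] = (1+11)/2 = 6.
E[X | stage 3] = (1+4+10+14)/4 = 29/4.
E[X | stage 4] = (8+14)/2 = 11.
By the law of total expectation,
E[X] = (1/4)·(13/2) + (1/4)·(6) + (1/4)·(29/4) + (1/4)·(11) = 123/16.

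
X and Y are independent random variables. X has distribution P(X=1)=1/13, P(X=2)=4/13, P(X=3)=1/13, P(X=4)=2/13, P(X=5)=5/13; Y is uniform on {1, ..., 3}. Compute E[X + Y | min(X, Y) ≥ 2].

P(min(X, Y) ≥ 2) = 8/13.
Summing (X+Y)·P(x,y) over outcomes with min(X, Y) ≥ 2 gives 148/39.
E[X + Y | min(X, Y) ≥ 2] = (148/39) / (8/13) = 37/6.

37/6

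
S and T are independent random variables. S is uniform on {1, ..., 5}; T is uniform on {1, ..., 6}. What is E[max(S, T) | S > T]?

Outcomes with S > T: (2,1), (3,1), (3,2), (4,1), (4,2), (4,3), (5,1), (5,2), (5,3), (5,4), each with probability 1/30.
E[max(S, T) | S > T] = (2 + 3 + 3 + 4 + 4 + 4 + 5 + 5 + 5 + 5) / 10 = 4.

4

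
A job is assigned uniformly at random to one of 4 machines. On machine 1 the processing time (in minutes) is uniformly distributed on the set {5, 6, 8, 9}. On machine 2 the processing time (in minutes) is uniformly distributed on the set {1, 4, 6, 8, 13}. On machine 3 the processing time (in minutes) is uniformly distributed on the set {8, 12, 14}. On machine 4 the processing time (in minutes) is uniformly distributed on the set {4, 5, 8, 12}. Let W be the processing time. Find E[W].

E[W | machine 1] = (5+6+8+9)/4 = 7.
E[W | machine 2] = (1+4+6+8+13)/5 = 32/5.
E[W | machine 3] = (8+12+14)/3 = 34/3.
E[W | machine 4] = (4+5+8+12)/4 = 29/4.
By the law of total expectation,
E[W] = (1/4)·(7) + (1/4)·(32/5) + (1/4)·(34/3) + (1/4)·(29/4) = 1919/240.

1919/240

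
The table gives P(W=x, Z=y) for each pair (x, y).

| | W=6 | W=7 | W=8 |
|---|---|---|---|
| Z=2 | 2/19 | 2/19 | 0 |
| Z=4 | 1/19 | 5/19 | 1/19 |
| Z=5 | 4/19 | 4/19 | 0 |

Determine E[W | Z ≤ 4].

75/11

P(Z ≤ 4) = 11/19.
Σ W·P over the event = 6·(2/19) + 6·(1/19) + 7·(2/19) + 7·(5/19) + 8·(1/19) = 75/19.
E[W | Z ≤ 4] = (75/19) / (11/19) = 75/11.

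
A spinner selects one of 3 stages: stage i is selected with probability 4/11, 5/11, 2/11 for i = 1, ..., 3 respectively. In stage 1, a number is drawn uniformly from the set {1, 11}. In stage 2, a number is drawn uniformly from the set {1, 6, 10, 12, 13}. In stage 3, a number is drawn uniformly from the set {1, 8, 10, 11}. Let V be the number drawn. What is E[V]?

81/11

E[V | stage 1] = (1+11)/2 = 6.
E[V | stage 2] = (1+6+10+12+13)/5 = 42/5.
E[V | stage 3] = (1+8+10+11)/4 = 15/2.
E[V] = (4/11)·(6) + (5/11)·(42/5) + (2/11)·(15/2) = 81/11.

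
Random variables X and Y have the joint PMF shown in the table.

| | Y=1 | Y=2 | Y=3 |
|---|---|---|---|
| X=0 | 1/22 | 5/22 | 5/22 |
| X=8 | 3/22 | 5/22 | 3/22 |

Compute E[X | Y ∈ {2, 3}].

32/9

P(Y ∈ {2, 3}) = 9/11.
Σ X·P over the event = 0·(5/22) + 0·(5/22) + 8·(5/22) + 8·(3/22) = 32/11.
E[X | Y ∈ {2, 3}] = (32/11) / (9/11) = 32/9.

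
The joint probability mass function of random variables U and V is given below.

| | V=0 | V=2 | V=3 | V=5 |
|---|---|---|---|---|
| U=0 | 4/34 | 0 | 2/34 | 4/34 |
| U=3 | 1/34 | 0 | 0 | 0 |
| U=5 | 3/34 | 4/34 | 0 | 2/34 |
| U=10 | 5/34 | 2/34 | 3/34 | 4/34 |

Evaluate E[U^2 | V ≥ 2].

50

P(V ≥ 2) = 21/34.
Σ U^2·P over the event = 0·(2/34) + 0·(4/34) + 25·(4/34) + 25·(2/34) + 100·(2/34) + 100·(3/34) + 100·(4/34) = 525/17.
E[U^2 | V ≥ 2] = (525/17) / (21/34) = 50.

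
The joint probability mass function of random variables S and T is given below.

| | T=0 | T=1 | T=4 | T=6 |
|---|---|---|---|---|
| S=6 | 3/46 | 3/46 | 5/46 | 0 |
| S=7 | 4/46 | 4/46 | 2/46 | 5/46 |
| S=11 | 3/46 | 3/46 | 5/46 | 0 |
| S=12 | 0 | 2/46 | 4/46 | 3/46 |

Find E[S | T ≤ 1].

P(T ≤ 1) = 11/23.
Σ S·P over the event = 6·(3/46) + 6·(3/46) + 7·(4/46) + 7·(4/46) + 11·(3/46) + 11·(3/46) + 12·(2/46) = 91/23.
E[S | T ≤ 1] = (91/23) / (11/23) = 91/11.

91/11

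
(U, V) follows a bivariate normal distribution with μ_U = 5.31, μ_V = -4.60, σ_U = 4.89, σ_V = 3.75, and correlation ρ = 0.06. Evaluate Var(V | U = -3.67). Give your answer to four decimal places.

14.0119

For a bivariate normal, Var(V | U=x) = σ_V²(1 − ρ²).
Var(V | U=-3.67) = (3.75)²·(1 − (0.06)²) = 14.0625·0.9964 = 14.0119.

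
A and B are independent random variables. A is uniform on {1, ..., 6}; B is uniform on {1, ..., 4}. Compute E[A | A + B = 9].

P(A + B = 9) = 1/12.
Summing A·P(x,y) over outcomes with A + B = 9 gives 11/24.
E[A | A + B = 9] = (11/24) / (1/12) = 11/2.

11/2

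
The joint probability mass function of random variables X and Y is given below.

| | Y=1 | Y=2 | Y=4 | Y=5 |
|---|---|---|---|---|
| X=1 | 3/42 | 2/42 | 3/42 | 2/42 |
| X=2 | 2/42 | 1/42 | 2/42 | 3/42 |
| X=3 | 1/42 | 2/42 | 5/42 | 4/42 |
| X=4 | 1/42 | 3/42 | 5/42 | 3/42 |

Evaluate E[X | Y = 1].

P(Y = 1) = 1/6.
Σ X·P over the event = 1·(3/42) + 2·(2/42) + 3·(1/42) + 4·(1/42) = 1/3.
E[X | Y = 1] = (1/3) / (1/6) = 2.

2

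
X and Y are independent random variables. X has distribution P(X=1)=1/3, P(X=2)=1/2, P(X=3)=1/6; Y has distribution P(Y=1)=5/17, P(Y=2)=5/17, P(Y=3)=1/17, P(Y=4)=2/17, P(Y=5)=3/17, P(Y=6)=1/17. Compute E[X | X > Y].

12/5

P(X > Y) = 25/102.
Summing X·P(x,y) over outcomes with X > Y gives 10/17.
E[X | X > Y] = (10/17) / (25/102) = 12/5.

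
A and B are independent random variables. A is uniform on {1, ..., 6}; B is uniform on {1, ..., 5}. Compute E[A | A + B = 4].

Outcomes with A + B = 4: (1,3), (2,2), (3,1), each with probability 1/30.
E[A | A + B = 4] = (1 + 2 + 3) / 3 = 2.

2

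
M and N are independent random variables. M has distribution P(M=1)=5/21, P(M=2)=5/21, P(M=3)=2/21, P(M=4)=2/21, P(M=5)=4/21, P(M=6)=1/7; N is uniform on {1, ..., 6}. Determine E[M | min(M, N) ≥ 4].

46/9

P(min(M, N) ≥ 4) = 3/14.
Summing M·P(x,y) over outcomes with min(M, N) ≥ 4 gives 23/21.
E[M | min(M, N) ≥ 4] = (23/21) / (3/14) = 46/9.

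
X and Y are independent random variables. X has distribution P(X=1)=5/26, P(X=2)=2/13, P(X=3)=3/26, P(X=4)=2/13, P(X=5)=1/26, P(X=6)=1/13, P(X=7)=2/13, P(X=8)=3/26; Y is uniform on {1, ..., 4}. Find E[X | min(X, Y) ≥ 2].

34/7

P(min(X, Y) ≥ 2) = 63/104.
Summing X·P(x,y) over outcomes with min(X, Y) ≥ 2 gives 153/52.
E[X | min(X, Y) ≥ 2] = (153/52) / (63/104) = 34/7.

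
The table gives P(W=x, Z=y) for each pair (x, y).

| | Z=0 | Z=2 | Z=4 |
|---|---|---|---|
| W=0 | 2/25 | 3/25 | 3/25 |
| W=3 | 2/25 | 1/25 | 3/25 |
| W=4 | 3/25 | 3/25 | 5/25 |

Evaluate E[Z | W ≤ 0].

9/4

P(W ≤ 0) = 8/25.
Σ Z·P over the event = 0·(2/25) + 2·(3/25) + 4·(3/25) = 18/25.
E[Z | W ≤ 0] = (18/25) / (8/25) = 9/4.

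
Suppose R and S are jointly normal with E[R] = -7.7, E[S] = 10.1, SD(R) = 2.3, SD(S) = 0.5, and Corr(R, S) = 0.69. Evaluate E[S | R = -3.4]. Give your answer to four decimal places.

10.7450

For a bivariate normal, E[S | R=x] = μ_S + ρ·(σ_S/σ_R)·(x − μ_R).
E[S | R=-3.4] = 10.1 + (0.69)·(0.5/2.3)·(-3.4 − (-7.7)) = 10.1 + (0.15)·(4.3) = 10.7450.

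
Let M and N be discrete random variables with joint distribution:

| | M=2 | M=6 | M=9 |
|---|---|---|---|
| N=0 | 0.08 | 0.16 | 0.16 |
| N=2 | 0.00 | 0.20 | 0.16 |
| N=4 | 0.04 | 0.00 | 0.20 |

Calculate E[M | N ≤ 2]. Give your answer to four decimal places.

P(N ≤ 2) = 0.76.
Σ M·P over the event = 2·(0.08) + 6·(0.16) + 6·(0.20) + 9·(0.16) + 9·(0.16) = 5.20.
E[M | N ≤ 2] = (5.20) / (0.76) = 6.8421.

6.8421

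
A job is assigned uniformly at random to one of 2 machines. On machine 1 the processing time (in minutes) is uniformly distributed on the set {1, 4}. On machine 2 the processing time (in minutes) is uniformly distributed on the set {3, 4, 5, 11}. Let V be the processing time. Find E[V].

E[V | machine 1] = (1+4)/2 = 5/2.
E[V | machine 2] = (3+4+5+11)/4 = 23/4.
By the law of total expectation,
E[V] = (1/2)·(5/2) + (1/2)·(23/4) = 33/8.

33/8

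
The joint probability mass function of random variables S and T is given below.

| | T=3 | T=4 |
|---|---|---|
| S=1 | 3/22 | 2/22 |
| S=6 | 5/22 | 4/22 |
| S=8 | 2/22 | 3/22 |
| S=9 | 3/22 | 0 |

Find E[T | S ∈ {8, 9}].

27/8

P(S ∈ {8, 9}) = 4/11.
Σ T·P over the event = 3·(2/22) + 4·(3/22) + 3·(3/22) = 27/22.
E[T | S ∈ {8, 9}] = (27/22) / (4/11) = 27/8.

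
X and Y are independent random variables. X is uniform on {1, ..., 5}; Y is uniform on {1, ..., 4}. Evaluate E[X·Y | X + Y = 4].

Outcomes with X + Y = 4: (1,3), (2,2), (3,1), each with probability 1/20.
E[X·Y | X + Y = 4] = (3 + 4 + 3) / 3 = 10/3.

10/3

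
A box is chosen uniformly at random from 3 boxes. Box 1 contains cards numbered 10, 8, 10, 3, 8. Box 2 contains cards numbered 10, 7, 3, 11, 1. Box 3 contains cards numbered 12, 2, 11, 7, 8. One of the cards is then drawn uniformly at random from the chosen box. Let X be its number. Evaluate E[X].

37/5

E[X | box 1] = (10+8+10+3+8)/5 = 39/5.
E[X | box 2] = (10+7+3+11+1)/5 = 32/5.
E[X | box 3] = (12+2+11+7+8)/5 = 8.
E[X] = (1/3)·(39/5) + (1/3)·(32/5) + (1/3)·(8) = 37/5.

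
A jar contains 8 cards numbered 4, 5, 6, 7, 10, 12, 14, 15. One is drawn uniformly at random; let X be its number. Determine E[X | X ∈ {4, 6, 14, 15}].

P(X ∈ {4, 6, 14, 15}) = 1/2.
Σ over the event: 4·1/8 + 6·1/8 + 14·1/8 + 15·1/8 = 39/8.
E[X | X ∈ {4, 6, 14, 15}] = (39/8) / (1/2) = 39/4.

39/4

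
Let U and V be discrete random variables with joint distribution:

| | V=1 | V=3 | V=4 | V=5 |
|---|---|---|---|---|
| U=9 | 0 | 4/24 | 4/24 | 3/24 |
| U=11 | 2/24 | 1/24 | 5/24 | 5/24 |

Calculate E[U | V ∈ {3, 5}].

129/13

P(V ∈ {3, 5}) = 13/24.
Σ U·P over the event = 9·(4/24) + 9·(3/24) + 11·(1/24) + 11·(5/24) = 43/8.
E[U | V ∈ {3, 5}] = (43/8) / (13/24) = 129/13.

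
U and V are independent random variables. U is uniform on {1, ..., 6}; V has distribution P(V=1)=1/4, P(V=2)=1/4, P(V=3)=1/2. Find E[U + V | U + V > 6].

P(U + V > 6) = 3/8.
Summing (U+V)·P(x,y) over outcomes with U + V > 6 gives 35/12.
E[U + V | U + V > 6] = (35/12) / (3/8) = 70/9.

70/9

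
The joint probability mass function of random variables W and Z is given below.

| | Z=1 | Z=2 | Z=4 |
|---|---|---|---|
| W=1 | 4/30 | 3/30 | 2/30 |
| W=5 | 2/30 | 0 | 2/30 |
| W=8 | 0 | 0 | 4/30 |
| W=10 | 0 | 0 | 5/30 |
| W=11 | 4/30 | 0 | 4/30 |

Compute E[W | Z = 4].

P(Z = 4) = 17/30.
Summing W·P(W=x,Z=y) over the conditioning event gives 23/5.
E[W | Z = 4] = (23/5) / (17/30) = 138/17.

138/17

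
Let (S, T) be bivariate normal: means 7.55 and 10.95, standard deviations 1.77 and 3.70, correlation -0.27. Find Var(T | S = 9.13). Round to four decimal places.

For a bivariate normal, Var(T | S=x) = σ_T²(1 − ρ²).
Var(T | S=9.13) = (3.70)²·(1 − (-0.27)²) = 13.69·0.9271 = 12.6920.

12.6920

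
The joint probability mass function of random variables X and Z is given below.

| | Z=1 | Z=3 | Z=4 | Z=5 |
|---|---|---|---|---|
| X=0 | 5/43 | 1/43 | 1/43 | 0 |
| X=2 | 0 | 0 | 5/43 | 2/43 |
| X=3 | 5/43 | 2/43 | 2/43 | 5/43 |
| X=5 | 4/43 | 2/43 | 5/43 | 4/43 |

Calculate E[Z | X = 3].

22/7

P(X = 3) = 14/43.
Summing Z·P(X=x,Z=y) over the conditioning event gives 44/43.
E[Z | X = 3] = (44/43) / (14/43) = 22/7.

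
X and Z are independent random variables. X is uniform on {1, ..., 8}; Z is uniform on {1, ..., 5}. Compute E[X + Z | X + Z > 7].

P(X + Z > 7) = 1/2.
Summing (X+Z)·P(x,y) over outcomes with X + Z > 7 gives 39/8.
E[X + Z | X + Z > 7] = (39/8) / (1/2) = 39/4.

39/4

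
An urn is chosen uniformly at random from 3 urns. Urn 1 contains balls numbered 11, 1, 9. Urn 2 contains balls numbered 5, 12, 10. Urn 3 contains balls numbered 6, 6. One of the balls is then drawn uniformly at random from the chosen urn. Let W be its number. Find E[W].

E[W | urn 1] = (11+1+9)/3 = 7.
E[W | urn 2] = (5+12+10)/3 = 9.
E[W | urn 3] = (6+6)/2 = 6.
By the law of total expectation,
E[W] = (1/3)·(7) + (1/3)·(9) + (1/3)·(6) = 22/3.

22/3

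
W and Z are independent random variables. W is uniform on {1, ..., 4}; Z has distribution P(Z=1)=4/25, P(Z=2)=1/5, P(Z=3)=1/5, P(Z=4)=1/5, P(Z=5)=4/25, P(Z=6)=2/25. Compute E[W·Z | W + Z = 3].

2

P(W + Z = 3) = 9/100.
Summing WZ·P(x,y) over outcomes with W + Z = 3 gives 9/50.
E[W·Z | W + Z = 3] = (9/50) / (9/100) = 2.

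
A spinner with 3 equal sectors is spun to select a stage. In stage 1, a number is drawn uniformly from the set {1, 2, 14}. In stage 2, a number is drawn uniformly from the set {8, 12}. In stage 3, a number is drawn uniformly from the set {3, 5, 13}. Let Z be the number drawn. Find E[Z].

68/9

E[Z | stage 1] = (1+2+14)/3 = 17/3.
E[Z | stage 2] = (8+12)/2 = 10.
E[Z | stage 3] = (3+5+13)/3 = 7.
E[Z] = (1/3)·(17/3) + (1/3)·(10) + (1/3)·(7) = 68/9.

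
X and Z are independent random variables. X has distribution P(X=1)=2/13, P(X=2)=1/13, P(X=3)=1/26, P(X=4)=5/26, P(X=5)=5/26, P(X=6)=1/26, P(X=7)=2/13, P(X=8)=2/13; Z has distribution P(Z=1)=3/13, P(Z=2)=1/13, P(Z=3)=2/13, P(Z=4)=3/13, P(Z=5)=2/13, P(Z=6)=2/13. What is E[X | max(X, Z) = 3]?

P(max(X, Z) = 3) = 9/169.
Summing X·P(x,y) over outcomes with max(X, Z) = 3 gives 17/169.
E[X | max(X, Z) = 3] = (17/169) / (9/169) = 17/9.

17/9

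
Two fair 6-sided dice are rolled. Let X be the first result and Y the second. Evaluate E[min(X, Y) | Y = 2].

11/6

Outcomes with Y = 2: (1,2), (2,2), (3,2), (4,2), (5,2), (6,2), each with probability 1/36.
E[min(X, Y) | Y = 2] = (1 + 2 + 2 + 2 + 2 + 2) / 6 = 11/6.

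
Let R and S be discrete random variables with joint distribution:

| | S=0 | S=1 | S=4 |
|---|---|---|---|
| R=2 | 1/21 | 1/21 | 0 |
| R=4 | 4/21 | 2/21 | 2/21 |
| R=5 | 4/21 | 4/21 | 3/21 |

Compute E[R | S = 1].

P(S = 1) = 1/3.
Σ R·P over the event = 2·(1/21) + 4·(2/21) + 5·(4/21) = 10/7.
E[R | S = 1] = (10/7) / (1/3) = 30/7.

30/7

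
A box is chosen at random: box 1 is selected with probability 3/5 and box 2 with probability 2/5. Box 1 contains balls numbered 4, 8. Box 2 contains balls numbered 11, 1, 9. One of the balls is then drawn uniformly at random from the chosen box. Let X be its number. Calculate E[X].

E[X | box 1] = (4+8)/2 = 6.
E[X | box 2] = (11+1+9)/3 = 7.
E[X] = (3/5)·(6) + (2/5)·(7) = 32/5.

32/5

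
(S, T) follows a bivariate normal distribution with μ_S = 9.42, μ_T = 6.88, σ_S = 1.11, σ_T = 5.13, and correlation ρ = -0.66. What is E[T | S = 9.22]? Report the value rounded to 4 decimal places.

7.4901

For a bivariate normal, E[T | S=x] = μ_T + ρ·(σ_T/σ_S)·(x − μ_S).
E[T | S=9.22] = 6.88 + (-0.66)·(5.13/1.11)·(9.22 − (9.42)) = 6.88 + (-3.0503)·(-0.2) = 7.4901.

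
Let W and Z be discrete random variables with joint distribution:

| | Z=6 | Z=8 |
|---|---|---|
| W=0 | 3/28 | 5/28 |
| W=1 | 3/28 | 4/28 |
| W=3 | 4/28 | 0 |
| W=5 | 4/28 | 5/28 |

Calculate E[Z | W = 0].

P(W = 0) = 2/7.
Σ Z·P over the event = 6·(3/28) + 8·(5/28) = 29/14.
E[Z | W = 0] = (29/14) / (2/7) = 29/4.

29/4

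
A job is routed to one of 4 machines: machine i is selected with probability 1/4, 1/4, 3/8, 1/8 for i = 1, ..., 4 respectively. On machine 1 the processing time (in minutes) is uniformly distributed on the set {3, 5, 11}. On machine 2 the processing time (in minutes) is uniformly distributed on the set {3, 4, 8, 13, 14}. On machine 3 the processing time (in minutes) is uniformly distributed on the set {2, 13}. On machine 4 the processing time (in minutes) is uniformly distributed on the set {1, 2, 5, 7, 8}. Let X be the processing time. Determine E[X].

1697/240

E[X | machine 1] = (3+5+11)/3 = 19/3.
E[X | machine 2] = (3+4+8+13+14)/5 = 42/5.
E[X | machine 3] = (2+13)/2 = 15/2.
E[X | machine 4] = (1+2+5+7+8)/5 = 23/5.
By the law of total expectation,
E[X] = (1/4)·(19/3) + (1/4)·(42/5) + (3/8)·(15/2) + (1/8)·(23/5) = 1697/240.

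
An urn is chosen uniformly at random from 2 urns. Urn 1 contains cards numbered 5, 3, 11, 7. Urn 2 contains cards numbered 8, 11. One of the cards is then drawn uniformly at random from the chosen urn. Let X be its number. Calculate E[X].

E[X | urn 1] = (5+3+11+7)/4 = 13/2.
E[X | urn 2] = (8+11)/2 = 19/2.
E[X] = (1/2)·(13/2) + (1/2)·(19/2) = 8.

8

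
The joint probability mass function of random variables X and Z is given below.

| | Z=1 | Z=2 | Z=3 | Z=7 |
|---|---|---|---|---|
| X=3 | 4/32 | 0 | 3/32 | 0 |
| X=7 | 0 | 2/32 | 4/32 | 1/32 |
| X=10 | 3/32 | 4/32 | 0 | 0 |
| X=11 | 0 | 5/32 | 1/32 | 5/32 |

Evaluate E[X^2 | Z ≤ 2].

1439/18

P(Z ≤ 2) = 9/16.
Σ X^2·P over the event = 9·(4/32) + 49·(2/32) + 100·(3/32) + 100·(4/32) + 121·(5/32) = 1439/32.
E[X^2 | Z ≤ 2] = (1439/32) / (9/16) = 1439/18.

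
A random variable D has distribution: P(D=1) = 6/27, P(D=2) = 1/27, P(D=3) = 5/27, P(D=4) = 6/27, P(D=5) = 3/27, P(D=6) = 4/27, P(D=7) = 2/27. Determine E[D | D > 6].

7

P(D > 6) = 2/27.
Σ over the event: 7·2/27 = 14/27.
E[D | D > 6] = (14/27) / (2/27) = 7.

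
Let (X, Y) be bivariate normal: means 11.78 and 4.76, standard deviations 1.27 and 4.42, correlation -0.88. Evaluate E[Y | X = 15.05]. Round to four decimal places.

E[Y | X=x] = μ_Y + ρ(σ_Y/σ_X)(x − μ_X) for jointly normal variables.
E[Y | X=15.05] = 4.76 + (-0.88)·(4.42/1.27)·(15.05 − (11.78)) = 4.76 + (-3.0627)·(3.27) = -5.2550.

-5.2550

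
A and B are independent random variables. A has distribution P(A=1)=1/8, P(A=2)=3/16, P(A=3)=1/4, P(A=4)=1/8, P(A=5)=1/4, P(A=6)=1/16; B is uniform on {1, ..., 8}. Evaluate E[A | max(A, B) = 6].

4

P(max(A, B) = 6) = 21/128.
Summing A·P(x,y) over outcomes with max(A, B) = 6 gives 21/32.
E[A | max(A, B) = 6] = (21/32) / (21/128) = 4.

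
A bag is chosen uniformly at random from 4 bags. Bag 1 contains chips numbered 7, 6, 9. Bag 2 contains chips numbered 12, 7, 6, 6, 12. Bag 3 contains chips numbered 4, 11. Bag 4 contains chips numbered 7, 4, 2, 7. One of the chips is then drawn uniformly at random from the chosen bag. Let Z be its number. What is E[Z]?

853/120

E[Z | bag 1] = (7+6+9)/3 = 22/3.
E[Z | bag 2] = (12+7+6+6+12)/5 = 43/5.
E[Z | bag 3] = (4+11)/2 = 15/2.
E[Z | bag 4] = (7+4+2+7)/4 = 5.
E[Z] = (1/4)·(22/3) + (1/4)·(43/5) + (1/4)·(15/2) + (1/4)·(5) = 853/120.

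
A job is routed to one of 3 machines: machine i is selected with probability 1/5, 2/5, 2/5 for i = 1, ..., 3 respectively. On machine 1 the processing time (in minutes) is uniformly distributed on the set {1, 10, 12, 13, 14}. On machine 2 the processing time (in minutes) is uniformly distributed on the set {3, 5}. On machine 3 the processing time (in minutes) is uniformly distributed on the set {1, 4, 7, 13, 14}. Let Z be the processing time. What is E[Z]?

E[Z | machine 1] = (1+10+12+13+14)/5 = 10.
E[Z | machine 2] = (3+5)/2 = 4.
E[Z | machine 3] = (1+4+7+13+14)/5 = 39/5.
E[Z] = (1/5)·(10) + (2/5)·(4) + (2/5)·(39/5) = 168/25.

168/25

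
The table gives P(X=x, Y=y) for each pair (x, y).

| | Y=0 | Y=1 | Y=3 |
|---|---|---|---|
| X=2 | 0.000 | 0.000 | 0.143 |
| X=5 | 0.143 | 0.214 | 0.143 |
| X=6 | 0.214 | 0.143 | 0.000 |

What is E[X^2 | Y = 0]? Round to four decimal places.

P(Y = 0) = 0.357.
Σ X^2·P over the event = 25·(0.143) + 36·(0.214) = 11.279.
E[X^2 | Y = 0] = (11.279) / (0.357) = 31.5938.

31.5938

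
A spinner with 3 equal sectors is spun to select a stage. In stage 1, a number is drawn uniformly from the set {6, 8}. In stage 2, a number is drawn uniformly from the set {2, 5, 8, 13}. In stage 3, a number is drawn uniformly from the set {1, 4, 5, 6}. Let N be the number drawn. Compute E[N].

6

E[N | stage 1] = (6+8)/2 = 7.
E[N | stage 2] = (2+5+8+13)/4 = 7.
E[N | stage 3] = (1+4+5+6)/4 = 4.
E[N] = (1/3)·(7) + (1/3)·(7) + (1/3)·(4) = 6.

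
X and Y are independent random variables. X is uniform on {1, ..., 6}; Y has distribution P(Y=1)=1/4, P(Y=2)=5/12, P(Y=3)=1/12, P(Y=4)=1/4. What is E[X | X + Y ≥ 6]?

93/20

P(X + Y ≥ 6) = 5/9.
Summing X·P(x,y) over outcomes with X + Y ≥ 6 gives 31/12.
E[X | X + Y ≥ 6] = (31/12) / (5/9) = 93/20.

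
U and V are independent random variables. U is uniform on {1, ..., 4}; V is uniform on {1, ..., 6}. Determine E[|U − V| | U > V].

5/3

Outcomes with U > V: (2,1), (3,1), (3,2), (4,1), (4,2), (4,3), each with probability 1/24.
E[|U − V| | U > V] = (1 + 2 + 1 + 3 + 2 + 1) / 6 = 5/3.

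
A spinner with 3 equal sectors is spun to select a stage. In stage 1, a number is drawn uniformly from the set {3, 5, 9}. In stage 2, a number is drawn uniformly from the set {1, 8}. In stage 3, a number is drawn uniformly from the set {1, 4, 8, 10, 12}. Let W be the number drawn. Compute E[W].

103/18

E[W | stage 1] = (3+5+9)/3 = 17/3.
E[W | stage 2] = (1+8)/2 = 9/2.
E[W | stage 3] = (1+4+8+10+12)/5 = 7.
By the law of total expectation,
E[W] = (1/3)·(17/3) + (1/3)·(9/2) + (1/3)·(7) = 103/18.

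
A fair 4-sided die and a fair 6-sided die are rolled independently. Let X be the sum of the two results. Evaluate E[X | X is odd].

P(X is odd) = 1/2.
Σ over the event: 3·1/12 + 5·1/6 + 7·1/6 + 9·1/12 = 3.
E[X | X is odd] = (3) / (1/2) = 6.

6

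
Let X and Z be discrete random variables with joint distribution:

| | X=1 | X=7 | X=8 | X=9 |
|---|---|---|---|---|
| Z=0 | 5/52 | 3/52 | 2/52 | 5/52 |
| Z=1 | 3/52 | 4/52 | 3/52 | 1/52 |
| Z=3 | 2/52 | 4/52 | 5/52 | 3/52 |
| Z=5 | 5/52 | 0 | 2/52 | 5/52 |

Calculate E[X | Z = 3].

P(Z = 3) = 7/26.
Σ X·P over the event = 1·(2/52) + 7·(4/52) + 8·(5/52) + 9·(3/52) = 97/52.
E[X | Z = 3] = (97/52) / (7/26) = 97/14.

97/14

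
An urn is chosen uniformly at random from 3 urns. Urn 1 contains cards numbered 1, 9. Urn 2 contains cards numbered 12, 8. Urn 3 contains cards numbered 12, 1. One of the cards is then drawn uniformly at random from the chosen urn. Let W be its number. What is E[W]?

43/6

E[W | urn 1] = (1+9)/2 = 5.
E[W | urn 2] = (12+8)/2 = 10.
E[W | urn 3] = (12+1)/2 = 13/2.
By the law of total expectation,
E[W] = (1/3)·(5) + (1/3)·(10) + (1/3)·(13/2) = 43/6.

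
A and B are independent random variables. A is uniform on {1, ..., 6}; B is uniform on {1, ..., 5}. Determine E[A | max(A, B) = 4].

Outcomes with max(A, B) = 4: (1,4), (2,4), (3,4), (4,1), (4,2), (4,3), (4,4), each with probability 1/30.
E[A | max(A, B) = 4] = (1 + 2 + 3 + 4 + 4 + 4 + 4) / 7 = 22/7.

22/7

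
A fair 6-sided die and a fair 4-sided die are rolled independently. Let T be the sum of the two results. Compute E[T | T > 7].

26/3

P(T > 7) = 1/4.
Σ over the event: 8·1/8 + 9·1/12 + 10·1/24 = 13/6.
E[T | T > 7] = (13/6) / (1/4) = 26/3.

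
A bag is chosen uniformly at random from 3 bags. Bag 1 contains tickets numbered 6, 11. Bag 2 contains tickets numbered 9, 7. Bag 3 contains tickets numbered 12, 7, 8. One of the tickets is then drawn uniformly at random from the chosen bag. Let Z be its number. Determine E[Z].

E[Z | bag 1] = (6+11)/2 = 17/2.
E[Z | bag 2] = (9+7)/2 = 8.
E[Z | bag 3] = (12+7+8)/3 = 9.
E[Z] = (1/3)·(17/2) + (1/3)·(8) + (1/3)·(9) = 17/2.

17/2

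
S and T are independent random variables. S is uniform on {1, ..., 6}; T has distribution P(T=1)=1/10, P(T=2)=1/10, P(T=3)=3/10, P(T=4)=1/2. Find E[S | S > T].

P(S > T) = 7/15.
Summing S·P(x,y) over outcomes with S > T gives 23/10.
E[S | S > T] = (23/10) / (7/15) = 69/14.

69/14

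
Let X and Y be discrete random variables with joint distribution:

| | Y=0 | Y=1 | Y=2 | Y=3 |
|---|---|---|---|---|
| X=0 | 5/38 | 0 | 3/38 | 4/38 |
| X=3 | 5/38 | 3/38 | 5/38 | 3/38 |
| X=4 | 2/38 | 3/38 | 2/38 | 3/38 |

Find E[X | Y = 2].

23/10

P(Y = 2) = 5/19.
Σ X·P over the event = 0·(3/38) + 3·(5/38) + 4·(2/38) = 23/38.
E[X | Y = 2] = (23/38) / (5/19) = 23/10.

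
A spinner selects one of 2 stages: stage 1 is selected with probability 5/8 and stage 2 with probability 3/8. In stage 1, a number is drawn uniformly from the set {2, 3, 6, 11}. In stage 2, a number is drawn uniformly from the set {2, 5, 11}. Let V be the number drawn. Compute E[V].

E[V | stage 1] = (2+3+6+11)/4 = 11/2.
E[V | stage 2] = (2+5+11)/3 = 6.
E[V] = (5/8)·(11/2) + (3/8)·(6) = 91/16.

91/16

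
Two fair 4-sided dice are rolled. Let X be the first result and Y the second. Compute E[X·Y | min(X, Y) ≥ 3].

P(min(X, Y) ≥ 3) = 1/4.
Summing XY·P(x,y) over outcomes with min(X, Y) ≥ 3 gives 49/16.
E[X·Y | min(X, Y) ≥ 3] = (49/16) / (1/4) = 49/4.

49/4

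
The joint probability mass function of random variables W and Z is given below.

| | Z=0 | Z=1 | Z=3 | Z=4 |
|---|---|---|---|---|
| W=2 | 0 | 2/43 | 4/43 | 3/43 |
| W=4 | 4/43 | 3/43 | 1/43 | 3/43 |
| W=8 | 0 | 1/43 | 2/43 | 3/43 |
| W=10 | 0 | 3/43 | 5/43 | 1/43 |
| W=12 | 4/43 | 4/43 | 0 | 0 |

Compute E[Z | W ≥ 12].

1/2

P(W ≥ 12) = 8/43.
Σ Z·P over the event = 0·(4/43) + 1·(4/43) = 4/43.
E[Z | W ≥ 12] = (4/43) / (8/43) = 1/2.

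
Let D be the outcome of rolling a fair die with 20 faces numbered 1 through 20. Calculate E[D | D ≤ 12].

Given D ≤ 12, D is equally likely to be any of {1, 2, 3, 4, 5, 6, 7, 8, 9, 10, 11, 12}.
E[D | D ≤ 12] = (1 + 2 + 3 + 4 + 5 + 6 + 7 + 8 + 9 + 10 + 11 + 12) / 12 = 13/2.

13/2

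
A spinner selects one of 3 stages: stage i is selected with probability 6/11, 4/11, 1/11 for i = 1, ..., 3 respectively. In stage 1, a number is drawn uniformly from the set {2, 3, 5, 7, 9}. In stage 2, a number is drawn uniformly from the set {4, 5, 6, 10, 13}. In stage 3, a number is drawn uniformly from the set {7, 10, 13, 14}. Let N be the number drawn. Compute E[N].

E[N | stage 1] = (2+3+5+7+9)/5 = 26/5.
E[N | stage 2] = (4+5+6+10+13)/5 = 38/5.
E[N | stage 3] = (7+10+13+14)/4 = 11.
By the law of total expectation,
E[N] = (6/11)·(26/5) + (4/11)·(38/5) + (1/11)·(11) = 33/5.

33/5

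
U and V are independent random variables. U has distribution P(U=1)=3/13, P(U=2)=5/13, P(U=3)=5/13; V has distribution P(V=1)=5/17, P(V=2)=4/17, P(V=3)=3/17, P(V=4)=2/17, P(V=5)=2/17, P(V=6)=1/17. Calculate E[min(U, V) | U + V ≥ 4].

329/169

P(U + V ≥ 4) = 13/17.
Summing min(U,V)·P(x,y) over outcomes with U + V ≥ 4 gives 329/221.
E[min(U, V) | U + V ≥ 4] = (329/221) / (13/17) = 329/169.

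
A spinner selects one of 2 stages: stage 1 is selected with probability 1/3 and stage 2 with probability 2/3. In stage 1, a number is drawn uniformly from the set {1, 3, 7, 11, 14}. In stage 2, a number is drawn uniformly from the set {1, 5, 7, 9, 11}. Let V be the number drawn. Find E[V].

E[V | stage 1] = (1+3+7+11+14)/5 = 36/5.
E[V | stage 2] = (1+5+7+9+11)/5 = 33/5.
By the law of total expectation,
E[V] = (1/3)·(36/5) + (2/3)·(33/5) = 34/5.

34/5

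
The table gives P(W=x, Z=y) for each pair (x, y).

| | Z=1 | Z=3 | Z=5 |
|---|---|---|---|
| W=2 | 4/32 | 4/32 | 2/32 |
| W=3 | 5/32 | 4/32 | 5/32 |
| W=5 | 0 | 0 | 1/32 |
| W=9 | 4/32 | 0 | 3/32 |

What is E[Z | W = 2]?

P(W = 2) = 5/16.
Σ Z·P over the event = 1·(4/32) + 3·(4/32) + 5·(2/32) = 13/16.
E[Z | W = 2] = (13/16) / (5/16) = 13/5.

13/5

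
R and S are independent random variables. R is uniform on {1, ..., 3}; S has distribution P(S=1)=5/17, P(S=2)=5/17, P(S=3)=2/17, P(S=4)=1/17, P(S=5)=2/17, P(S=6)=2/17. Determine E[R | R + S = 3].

3/2

P(R + S = 3) = 10/51.
Summing R·P(x,y) over outcomes with R + S = 3 gives 5/17.
E[R | R + S = 3] = (5/17) / (10/51) = 3/2.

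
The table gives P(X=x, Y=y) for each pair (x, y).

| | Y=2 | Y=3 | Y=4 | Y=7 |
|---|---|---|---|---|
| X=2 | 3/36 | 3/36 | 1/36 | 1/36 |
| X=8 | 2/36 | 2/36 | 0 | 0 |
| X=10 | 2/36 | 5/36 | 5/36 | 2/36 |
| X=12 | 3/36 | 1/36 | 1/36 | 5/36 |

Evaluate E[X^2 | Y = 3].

784/11

P(Y = 3) = 11/36.
Σ X^2·P over the event = 4·(3/36) + 64·(2/36) + 100·(5/36) + 144·(1/36) = 196/9.
E[X^2 | Y = 3] = (196/9) / (11/36) = 784/11.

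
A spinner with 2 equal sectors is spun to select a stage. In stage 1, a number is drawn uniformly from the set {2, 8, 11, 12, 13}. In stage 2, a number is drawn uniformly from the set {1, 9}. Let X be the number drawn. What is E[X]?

71/10

E[X | stage 1] = (2+8+11+12+13)/5 = 46/5.
E[X | stage 2] = (1+9)/2 = 5.
By the law of total expectation,
E[X] = (1/2)·(46/5) + (1/2)·(5) = 71/10.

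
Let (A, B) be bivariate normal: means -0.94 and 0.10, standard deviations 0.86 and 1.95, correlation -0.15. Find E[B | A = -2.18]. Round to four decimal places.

E[B | A=x] = μ_B + ρ(σ_B/σ_A)(x − μ_A) for jointly normal variables.
E[B | A=-2.18] = 0.10 + (-0.15)·(1.95/0.86)·(-2.18 − (-0.94)) = 0.10 + (-0.34012)·(-1.24) = 0.5217.

0.5217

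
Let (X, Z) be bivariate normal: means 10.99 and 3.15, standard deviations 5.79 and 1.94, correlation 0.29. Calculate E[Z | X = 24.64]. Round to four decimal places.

4.4763

E[Z | X=x] = μ_Z + ρ(σ_Z/σ_X)(x − μ_X) for jointly normal variables.
E[Z | X=24.64] = 3.15 + (0.29)·(1.94/5.79)·(24.64 − (10.99)) = 3.15 + (0.097168)·(13.65) = 4.4763.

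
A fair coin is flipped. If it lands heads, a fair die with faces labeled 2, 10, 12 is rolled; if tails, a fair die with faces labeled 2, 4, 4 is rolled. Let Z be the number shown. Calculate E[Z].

E[Z | heads] = (2+10+12)/3 = 8.
E[Z | tails] = (2+4+4)/3 = 10/3.
By the law of total expectation,
E[Z] = (1/2)·(8) + (1/2)·(10/3) = 17/3.

17/3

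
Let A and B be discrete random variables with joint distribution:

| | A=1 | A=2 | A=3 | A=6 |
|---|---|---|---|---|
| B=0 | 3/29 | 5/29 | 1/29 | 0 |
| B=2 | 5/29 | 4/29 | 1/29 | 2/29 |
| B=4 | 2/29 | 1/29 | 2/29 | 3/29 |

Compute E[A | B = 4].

7/2

P(B = 4) = 8/29.
Σ A·P over the event = 1·(2/29) + 2·(1/29) + 3·(2/29) + 6·(3/29) = 28/29.
E[A | B = 4] = (28/29) / (8/29) = 7/2.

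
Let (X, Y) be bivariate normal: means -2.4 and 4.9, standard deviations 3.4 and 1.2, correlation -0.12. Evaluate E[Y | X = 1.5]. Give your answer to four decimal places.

4.7348

E[Y | X=x] = μ_Y + ρ(σ_Y/σ_X)(x − μ_X) for jointly normal variables.
E[Y | X=1.5] = 4.9 + (-0.12)·(1.2/3.4)·(1.5 − (-2.4)) = 4.9 + (-0.042353)·(3.9) = 4.7348.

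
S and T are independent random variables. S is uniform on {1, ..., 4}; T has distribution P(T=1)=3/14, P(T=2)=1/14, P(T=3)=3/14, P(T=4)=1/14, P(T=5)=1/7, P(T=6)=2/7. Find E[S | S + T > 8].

18/5

P(S + T > 8) = 5/28.
Summing S·P(x,y) over outcomes with S + T > 8 gives 9/14.
E[S | S + T > 8] = (9/14) / (5/28) = 18/5.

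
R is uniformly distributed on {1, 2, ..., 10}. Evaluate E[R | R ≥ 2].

6

Given R ≥ 2, R is equally likely to be any of {2, 3, 4, 5, 6, 7, 8, 9, 10}.
E[R | R ≥ 2] = (2 + 3 + 4 + 5 + 6 + 7 + 8 + 9 + 10) / 9 = 6.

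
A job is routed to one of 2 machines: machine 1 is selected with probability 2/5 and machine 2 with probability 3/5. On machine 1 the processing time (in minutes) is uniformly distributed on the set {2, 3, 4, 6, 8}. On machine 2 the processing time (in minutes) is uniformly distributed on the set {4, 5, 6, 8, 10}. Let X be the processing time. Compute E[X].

29/5

E[X | machine 1] = (2+3+4+6+8)/5 = 23/5.
E[X | machine 2] = (4+5+6+8+10)/5 = 33/5.
E[X] = (2/5)·(23/5) + (3/5)·(33/5) = 29/5.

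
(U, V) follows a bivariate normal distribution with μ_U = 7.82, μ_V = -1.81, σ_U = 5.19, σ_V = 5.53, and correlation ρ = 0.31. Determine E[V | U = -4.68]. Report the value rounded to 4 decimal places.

-5.9389

E[V | U=x] = μ_V + ρ(σ_V/σ_U)(x − μ_U) for jointly normal variables.
E[V | U=-4.68] = -1.81 + (0.31)·(5.53/5.19)·(-4.68 − (7.82)) = -1.81 + (0.33031)·(-12.5) = -5.9389.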